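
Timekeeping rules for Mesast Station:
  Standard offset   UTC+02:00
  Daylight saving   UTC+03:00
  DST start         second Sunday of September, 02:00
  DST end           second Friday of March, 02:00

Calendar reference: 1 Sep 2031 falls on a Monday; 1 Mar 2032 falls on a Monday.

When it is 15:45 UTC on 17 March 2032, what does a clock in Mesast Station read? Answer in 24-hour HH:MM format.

1 September 2031 is a Monday, so the first Sunday is September 7 and the second is September 14.
1 March 2032 is a Monday, so the first Friday is March 5 and the second is March 12.
At the standard offset (UTC+02:00), 15:45 UTC + 2h = 17:45 Mesast Station standard time.
Daylight saving runs 14 September 2031 – 12 March 2032; the standard-time date in Mesast Station, 17 March 2032, is outside that window, so Mesast Station is on standard time at UTC+02:00.
15:45 UTC + 2h = 17:45 local.

17:45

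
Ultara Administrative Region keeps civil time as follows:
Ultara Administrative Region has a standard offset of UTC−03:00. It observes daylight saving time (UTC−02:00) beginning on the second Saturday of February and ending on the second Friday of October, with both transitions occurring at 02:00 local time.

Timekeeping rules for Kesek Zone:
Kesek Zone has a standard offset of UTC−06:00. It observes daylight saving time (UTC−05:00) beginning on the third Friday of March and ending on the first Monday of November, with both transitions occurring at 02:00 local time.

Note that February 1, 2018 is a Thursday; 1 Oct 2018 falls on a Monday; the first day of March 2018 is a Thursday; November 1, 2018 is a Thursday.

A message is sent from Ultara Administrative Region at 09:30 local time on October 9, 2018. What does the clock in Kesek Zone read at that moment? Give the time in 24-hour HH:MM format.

1 February 2018 is a Thursday, so the first Saturday is February 3 and the second is February 10.
1 October 2018 is a Monday, so the first Friday is October 5 and the second is October 12.
October 9, 2018 falls between 10 February and 12 October, so daylight saving is in effect and Ultara Administrative Region is at UTC−02:00.
09:30 Ultara Administrative Region + 2h = 11:30 UTC.
1 March 2018 is a Thursday, so the first Friday is March 2 and the third is March 16.
1 November 2018 is a Thursday, so the first Monday is November 5.
At the standard offset (UTC−06:00), 11:30 UTC − 6h = 05:30 Kesek Zone standard time.
The standard-time date in Kesek Zone, October 9, 2018, lies within the daylight-saving period (16 March – 5 November), so Kesek Zone is on daylight time, UTC−05:00.
11:30 UTC − 5h = 06:30 Kesek Zone.

06:30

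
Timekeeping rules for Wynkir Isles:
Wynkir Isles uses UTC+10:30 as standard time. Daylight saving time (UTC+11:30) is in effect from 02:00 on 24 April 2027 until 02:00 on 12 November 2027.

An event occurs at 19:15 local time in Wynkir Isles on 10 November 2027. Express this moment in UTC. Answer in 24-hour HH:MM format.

07:45

10 November 2027 falls between 24 April and 12 November, so daylight saving is in effect and Wynkir Isles is at UTC+11:30.
19:15 local − 11h30m = 07:45 UTC.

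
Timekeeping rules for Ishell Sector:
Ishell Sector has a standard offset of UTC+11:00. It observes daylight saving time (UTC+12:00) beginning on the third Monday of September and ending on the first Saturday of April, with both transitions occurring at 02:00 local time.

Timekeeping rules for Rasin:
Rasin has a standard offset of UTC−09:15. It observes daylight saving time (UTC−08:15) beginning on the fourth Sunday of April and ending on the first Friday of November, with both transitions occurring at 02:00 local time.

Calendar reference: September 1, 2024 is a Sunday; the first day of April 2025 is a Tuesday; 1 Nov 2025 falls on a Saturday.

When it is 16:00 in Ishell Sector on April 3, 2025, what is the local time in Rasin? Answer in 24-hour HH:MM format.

18:45

1 September 2024 is a Sunday, so the first Monday is September 2 and the third is September 16.
1 April 2025 is a Tuesday, so the first Saturday is April 5.
Daylight saving runs 16 September 2024 – 5 April 2025; April 3, 2025 is inside that window, so Ishell Sector is at UTC+12:00.
16:00 Ishell Sector − 12h = 04:00 UTC.
1 April 2025 is a Tuesday, so the first Sunday is April 6 and the fourth is April 27.
1 November 2025 is a Saturday, so the first Friday is November 7.
At the standard offset (UTC−09:15), 04:00 UTC − 9h15m = 18:45 Rasin standard time (rolling into the previous day, 2 April 2025).
Daylight saving runs 27 April – 7 November; the standard-time date in Rasin, April 2, 2025, is outside that window, so Rasin is on standard time at UTC−09:15.
04:00 UTC − 9h15m = 18:45 Rasin (rolling into the previous day, 2 April 2025).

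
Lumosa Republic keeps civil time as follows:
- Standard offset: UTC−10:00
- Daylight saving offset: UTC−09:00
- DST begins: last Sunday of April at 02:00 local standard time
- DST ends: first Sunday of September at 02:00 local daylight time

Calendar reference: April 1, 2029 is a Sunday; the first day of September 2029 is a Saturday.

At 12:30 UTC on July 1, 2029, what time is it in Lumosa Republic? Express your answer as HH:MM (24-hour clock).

03:30

1 April 2029 is a Sunday, so Sundays fall on 1, 8, 15, 22, 29; the last is April 29.
1 September 2029 is a Saturday, so the first Sunday is September 2.
At the standard offset (UTC−10:00), 12:30 UTC − 10h = 02:30 Lumosa Republic standard time.
The standard-time date in Lumosa Republic, July 1, 2029, lies within the daylight-saving period (29 April – 2 September), so Lumosa Republic is on daylight time, UTC−09:00.
12:30 UTC − 9h = 03:30 local.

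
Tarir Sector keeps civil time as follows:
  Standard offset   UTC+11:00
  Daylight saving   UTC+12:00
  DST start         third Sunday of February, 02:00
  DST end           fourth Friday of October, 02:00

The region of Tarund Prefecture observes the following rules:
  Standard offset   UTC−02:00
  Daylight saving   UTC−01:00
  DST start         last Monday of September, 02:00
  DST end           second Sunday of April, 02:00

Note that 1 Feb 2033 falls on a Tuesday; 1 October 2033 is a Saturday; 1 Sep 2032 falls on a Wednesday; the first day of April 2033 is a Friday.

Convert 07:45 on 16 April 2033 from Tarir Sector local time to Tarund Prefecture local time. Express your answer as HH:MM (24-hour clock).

17:45

1 February 2033 is a Tuesday, so the first Sunday is February 6 and the third is February 20.
1 October 2033 is a Saturday, so the first Friday is October 7 and the fourth is October 28.
16 April 2033 lies within the daylight-saving period (20 February – 28 October), so Tarir Sector is on daylight time, UTC+12:00.
07:45 Tarir Sector − 12h = 19:45 UTC (rolling into the previous day, 15 April 2033).
1 September 2032 is a Wednesday, so Mondays fall on 6, 13, 20, 27; the last is September 27.
1 April 2033 is a Friday, so the first Sunday is April 3 and the second is April 10.
At the standard offset (UTC−02:00), 19:45 UTC − 2h = 17:45 Tarund Prefecture standard time.
Daylight saving runs 27 September 2032 – 10 April 2033; the standard-time date in Tarund Prefecture, 15 April 2033, is outside that window, so Tarund Prefecture is on standard time at UTC−02:00.
19:45 UTC − 2h = 17:45 Tarund Prefecture.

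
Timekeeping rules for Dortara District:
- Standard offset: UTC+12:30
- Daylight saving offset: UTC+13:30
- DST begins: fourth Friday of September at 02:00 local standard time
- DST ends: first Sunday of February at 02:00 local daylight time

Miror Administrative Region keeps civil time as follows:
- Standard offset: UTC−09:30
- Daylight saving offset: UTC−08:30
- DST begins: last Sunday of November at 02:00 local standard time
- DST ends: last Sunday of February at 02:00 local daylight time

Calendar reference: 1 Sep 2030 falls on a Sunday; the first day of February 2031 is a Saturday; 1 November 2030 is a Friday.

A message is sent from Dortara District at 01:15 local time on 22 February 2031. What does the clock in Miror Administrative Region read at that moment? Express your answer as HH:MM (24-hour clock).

04:15

1 September 2030 is a Sunday, so the first Friday is September 6 and the fourth is September 27.
1 February 2031 is a Saturday, so the first Sunday is February 2.
22 February 2031 is outside the daylight-saving period (27 September 2030 – 2 February 2031), so Dortara District is on standard time, UTC+12:30.
01:15 Dortara District − 12h30m = 12:45 UTC (rolling into the previous day, 21 February 2031).
1 November 2030 is a Friday, so Sundays fall on 3, 10, 17, 24; the last is November 24.
1 February 2031 is a Saturday, so Sundays fall on 2, 9, 16, 23; the last is February 23.
At the standard offset (UTC−09:30), 12:45 UTC − 9h30m = 03:15 Miror Administrative Region standard time.
The standard-time date in Miror Administrative Region, 21 February 2031, falls between 24 November 2030 and 23 February 2031, so daylight saving is in effect and Miror Administrative Region is at UTC−08:30.
12:45 UTC − 8h30m = 04:15 Miror Administrative Region.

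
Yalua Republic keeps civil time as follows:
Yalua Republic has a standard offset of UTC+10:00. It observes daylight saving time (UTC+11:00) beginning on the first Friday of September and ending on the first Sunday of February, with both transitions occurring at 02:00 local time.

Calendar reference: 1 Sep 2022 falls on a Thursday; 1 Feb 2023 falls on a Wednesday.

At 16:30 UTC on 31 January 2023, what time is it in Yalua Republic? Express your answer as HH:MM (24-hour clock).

03:30

1 September 2022 is a Thursday, so the first Friday is September 2.
1 February 2023 is a Wednesday, so the first Sunday is February 5.
At the standard offset (UTC+10:00), 16:30 UTC + 10h = 02:30 Yalua Republic standard time (rolling into the next day, 1 February 2023).
Daylight saving runs 2 September 2022 – 5 February 2023; the standard-time date in Yalua Republic, 1 February 2023, is inside that window, so Yalua Republic is at UTC+11:00.
16:30 UTC + 11h = 03:30 local (rolling into the next day, 1 February 2023).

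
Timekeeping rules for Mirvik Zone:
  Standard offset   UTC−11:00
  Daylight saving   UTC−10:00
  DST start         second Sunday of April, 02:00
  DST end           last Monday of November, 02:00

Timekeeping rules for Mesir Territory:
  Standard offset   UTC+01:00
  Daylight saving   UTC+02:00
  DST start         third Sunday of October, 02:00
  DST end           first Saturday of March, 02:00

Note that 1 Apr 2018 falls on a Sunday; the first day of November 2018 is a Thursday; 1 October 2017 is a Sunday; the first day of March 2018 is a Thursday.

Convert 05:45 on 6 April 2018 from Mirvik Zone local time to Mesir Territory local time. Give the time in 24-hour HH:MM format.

1 April 2018 is a Sunday, so the first Sunday is April 1 and the second is April 8.
1 November 2018 is a Thursday, so Mondays fall on 5, 12, 19, 26; the last is November 26.
6 April 2018 is outside the daylight-saving period (8 April – 26 November), so Mirvik Zone is on standard time, UTC−11:00.
05:45 Mirvik Zone + 11h = 16:45 UTC.
1 October 2017 is a Sunday, so the first Sunday is October 1 and the third is October 15.
1 March 2018 is a Thursday, so the first Saturday is March 3.
At the standard offset (UTC+01:00), 16:45 UTC + 1h = 17:45 Mesir Territory standard time.
The standard-time date in Mesir Territory, 6 April 2018, is outside the daylight-saving period (15 October 2017 – 3 March 2018), so Mesir Territory is on standard time, UTC+01:00.
16:45 UTC + 1h = 17:45 Mesir Territory.

17:45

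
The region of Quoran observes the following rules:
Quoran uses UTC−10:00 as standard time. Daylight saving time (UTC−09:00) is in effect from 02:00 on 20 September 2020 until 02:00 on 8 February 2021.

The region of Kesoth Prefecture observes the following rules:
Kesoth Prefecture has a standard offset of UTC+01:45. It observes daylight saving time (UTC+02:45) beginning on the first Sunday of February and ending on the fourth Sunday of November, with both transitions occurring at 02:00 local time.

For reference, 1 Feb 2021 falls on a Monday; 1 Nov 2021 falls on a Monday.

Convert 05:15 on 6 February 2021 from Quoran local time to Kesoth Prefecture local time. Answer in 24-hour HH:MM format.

16:00

Daylight saving runs 20 September 2020 – 8 February 2021; 6 February 2021 is inside that window, so Quoran is at UTC−09:00.
05:15 Quoran + 9h = 14:15 UTC.
1 February 2021 is a Monday, so the first Sunday is February 7.
1 November 2021 is a Monday, so the first Sunday is November 7 and the fourth is November 28.
At the standard offset (UTC+01:45), 14:15 UTC + 1h45m = 16:00 Kesoth Prefecture standard time.
The standard-time date in Kesoth Prefecture, 6 February 2021, does not fall between 7 February and 28 November, so daylight saving is not in effect and Kesoth Prefecture is at UTC+01:45.
14:15 UTC + 1h45m = 16:00 Kesoth Prefecture.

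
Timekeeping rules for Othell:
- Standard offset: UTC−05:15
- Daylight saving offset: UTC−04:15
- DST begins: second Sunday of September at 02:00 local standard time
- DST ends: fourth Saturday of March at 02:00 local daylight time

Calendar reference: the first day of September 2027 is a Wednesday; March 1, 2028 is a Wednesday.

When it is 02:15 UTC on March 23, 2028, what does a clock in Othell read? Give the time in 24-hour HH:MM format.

22:00

1 September 2027 is a Wednesday, so the first Sunday is September 5 and the second is September 12.
1 March 2028 is a Wednesday, so the first Saturday is March 4 and the fourth is March 25.
At the standard offset (UTC−05:15), 02:15 UTC − 5h15m = 21:00 Othell standard time (rolling into the previous day, 22 March 2028).
The standard-time date in Othell, March 22, 2028, lies within the daylight-saving period (12 September 2027 – 25 March 2028), so Othell is on daylight time, UTC−04:15.
02:15 UTC − 4h15m = 22:00 local (rolling into the previous day, 22 March 2028).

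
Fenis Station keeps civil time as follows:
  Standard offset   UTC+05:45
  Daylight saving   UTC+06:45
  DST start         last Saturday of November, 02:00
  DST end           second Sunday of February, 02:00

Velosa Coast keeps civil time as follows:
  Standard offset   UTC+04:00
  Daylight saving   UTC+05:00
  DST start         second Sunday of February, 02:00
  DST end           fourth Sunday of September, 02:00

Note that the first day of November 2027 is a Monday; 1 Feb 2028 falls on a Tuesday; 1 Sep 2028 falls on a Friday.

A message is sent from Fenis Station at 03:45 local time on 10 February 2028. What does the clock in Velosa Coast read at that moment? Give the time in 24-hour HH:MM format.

1 November 2027 is a Monday, so Saturdays fall on 6, 13, 20, 27; the last is November 27.
1 February 2028 is a Tuesday, so the first Sunday is February 6 and the second is February 13.
Daylight saving runs 27 November 2027 – 13 February 2028; 10 February 2028 is inside that window, so Fenis Station is at UTC+06:45.
03:45 Fenis Station − 6h45m = 21:00 UTC (rolling into the previous day, 9 February 2028).
1 February 2028 is a Tuesday, so the first Sunday is February 6 and the second is February 13.
1 September 2028 is a Friday, so the first Sunday is September 3 and the fourth is September 24.
At the standard offset (UTC+04:00), 21:00 UTC + 4h = 01:00 Velosa Coast standard time (rolling into the next day, 10 February 2028).
The standard-time date in Velosa Coast, 10 February 2028, is outside the daylight-saving period (13 February – 24 September), so Velosa Coast is on standard time, UTC+04:00.
21:00 UTC + 4h = 01:00 Velosa Coast (rolling into the next day, 10 February 2028).

01:00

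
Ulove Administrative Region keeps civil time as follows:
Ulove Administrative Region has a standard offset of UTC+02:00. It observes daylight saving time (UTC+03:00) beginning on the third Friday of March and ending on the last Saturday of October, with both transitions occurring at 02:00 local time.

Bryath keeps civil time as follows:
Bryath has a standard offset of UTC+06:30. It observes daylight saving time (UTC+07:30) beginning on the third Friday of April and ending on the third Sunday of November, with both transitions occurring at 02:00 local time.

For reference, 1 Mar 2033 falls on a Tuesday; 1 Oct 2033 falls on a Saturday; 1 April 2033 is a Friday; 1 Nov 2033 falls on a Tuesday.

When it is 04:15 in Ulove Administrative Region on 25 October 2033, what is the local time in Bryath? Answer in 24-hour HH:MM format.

1 March 2033 is a Tuesday, so the first Friday is March 4 and the third is March 18.
1 October 2033 is a Saturday, so Saturdays fall on 1, 8, 15, 22, 29; the last is October 29.
25 October 2033 lies within the daylight-saving period (18 March – 29 October), so Ulove Administrative Region is on daylight time, UTC+03:00.
04:15 Ulove Administrative Region − 3h = 01:15 UTC.
1 April 2033 is a Friday, so the first Friday is April 1 and the third is April 15.
1 November 2033 is a Tuesday, so the first Sunday is November 6 and the third is November 20.
At the standard offset (UTC+06:30), 01:15 UTC + 6h30m = 07:45 Bryath standard time.
The standard-time date in Bryath, 25 October 2033, falls between 15 April and 20 November, so daylight saving is in effect and Bryath is at UTC+07:30.
01:15 UTC + 7h30m = 08:45 Bryath.

08:45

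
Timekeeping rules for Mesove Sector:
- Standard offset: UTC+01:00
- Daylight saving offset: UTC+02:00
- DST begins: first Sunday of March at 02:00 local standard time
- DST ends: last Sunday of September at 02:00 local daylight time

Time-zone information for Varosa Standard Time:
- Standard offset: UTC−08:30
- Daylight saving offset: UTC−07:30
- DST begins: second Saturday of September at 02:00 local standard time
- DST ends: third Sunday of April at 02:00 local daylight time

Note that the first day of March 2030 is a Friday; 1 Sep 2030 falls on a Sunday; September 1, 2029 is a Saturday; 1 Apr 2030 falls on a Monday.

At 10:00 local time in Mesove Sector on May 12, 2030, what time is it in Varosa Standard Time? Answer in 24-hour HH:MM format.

23:30

1 March 2030 is a Friday, so the first Sunday is March 3.
1 September 2030 is a Sunday, so Sundays fall on 1, 8, 15, 22, 29; the last is September 29.
May 12, 2030 falls between 3 March and 29 September, so daylight saving is in effect and Mesove Sector is at UTC+02:00.
10:00 Mesove Sector − 2h = 08:00 UTC.
1 September 2029 is a Saturday, so the first Saturday is September 1 and the second is September 8.
1 April 2030 is a Monday, so the first Sunday is April 7 and the third is April 21.
At the standard offset (UTC−08:30), 08:00 UTC − 8h30m = 23:30 Varosa Standard Time standard time (rolling into the previous day, 11 May 2030).
The standard-time date in Varosa Standard Time, May 11, 2030, is outside the daylight-saving period (8 September 2029 – 21 April 2030), so Varosa Standard Time is on standard time, UTC−08:30.
08:00 UTC − 8h30m = 23:30 Varosa Standard Time (rolling into the previous day, 11 May 2030).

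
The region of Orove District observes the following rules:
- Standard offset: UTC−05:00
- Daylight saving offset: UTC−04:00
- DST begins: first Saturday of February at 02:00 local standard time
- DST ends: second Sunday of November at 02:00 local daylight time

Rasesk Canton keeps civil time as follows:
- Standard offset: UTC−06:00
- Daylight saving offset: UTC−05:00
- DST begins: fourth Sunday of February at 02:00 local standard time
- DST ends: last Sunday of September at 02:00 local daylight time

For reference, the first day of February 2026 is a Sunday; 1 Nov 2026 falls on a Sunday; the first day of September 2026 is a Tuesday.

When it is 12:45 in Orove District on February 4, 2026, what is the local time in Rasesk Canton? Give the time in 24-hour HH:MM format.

1 February 2026 is a Sunday, so the first Saturday is February 7.
1 November 2026 is a Sunday, so the first Sunday is November 1 and the second is November 8.
February 4, 2026 is outside the daylight-saving period (7 February – 8 November), so Orove District is on standard time, UTC−05:00.
12:45 Orove District + 5h = 17:45 UTC.
1 February 2026 is a Sunday, so the first Sunday is February 1 and the fourth is February 22.
1 September 2026 is a Tuesday, so Sundays fall on 6, 13, 20, 27; the last is September 27.
At the standard offset (UTC−06:00), 17:45 UTC − 6h = 11:45 Rasesk Canton standard time.
Daylight saving runs 22 February – 27 September; the standard-time date in Rasesk Canton, February 4, 2026, is outside that window, so Rasesk Canton is on standard time at UTC−06:00.
17:45 UTC − 6h = 11:45 Rasesk Canton.

11:45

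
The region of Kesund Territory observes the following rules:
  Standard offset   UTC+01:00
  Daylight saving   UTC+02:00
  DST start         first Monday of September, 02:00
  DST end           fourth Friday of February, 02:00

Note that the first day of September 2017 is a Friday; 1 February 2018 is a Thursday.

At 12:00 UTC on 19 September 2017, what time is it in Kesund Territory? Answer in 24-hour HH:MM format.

1 September 2017 is a Friday, so the first Monday is September 4.
1 February 2018 is a Thursday, so the first Friday is February 2 and the fourth is February 23.
At the standard offset (UTC+01:00), 12:00 UTC + 1h = 13:00 Kesund Territory standard time.
Daylight saving runs 4 September 2017 – 23 February 2018; the standard-time date in Kesund Territory, 19 September 2017, is inside that window, so Kesund Territory is at UTC+02:00.
12:00 UTC + 2h = 14:00 local.

14:00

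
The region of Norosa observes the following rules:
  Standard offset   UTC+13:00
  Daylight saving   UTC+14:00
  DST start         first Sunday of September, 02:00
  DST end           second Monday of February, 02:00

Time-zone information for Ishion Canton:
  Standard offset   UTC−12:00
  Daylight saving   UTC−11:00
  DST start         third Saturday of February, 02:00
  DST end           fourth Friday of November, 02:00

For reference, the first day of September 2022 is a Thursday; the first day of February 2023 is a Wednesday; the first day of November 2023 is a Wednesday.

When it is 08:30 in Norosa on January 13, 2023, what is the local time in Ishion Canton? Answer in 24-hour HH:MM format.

1 September 2022 is a Thursday, so the first Sunday is September 4.
1 February 2023 is a Wednesday, so the first Monday is February 6 and the second is February 13.
January 13, 2023 falls between 4 September 2022 and 13 February 2023, so daylight saving is in effect and Norosa is at UTC+14:00.
08:30 Norosa − 14h = 18:30 UTC (rolling into the previous day, 12 January 2023).
1 February 2023 is a Wednesday, so the first Saturday is February 4 and the third is February 18.
1 November 2023 is a Wednesday, so the first Friday is November 3 and the fourth is November 24.
At the standard offset (UTC−12:00), 18:30 UTC − 12h = 06:30 Ishion Canton standard time.
The standard-time date in Ishion Canton, January 12, 2023, is outside the daylight-saving period (18 February – 24 November), so Ishion Canton is on standard time, UTC−12:00.
18:30 UTC − 12h = 06:30 Ishion Canton.

06:30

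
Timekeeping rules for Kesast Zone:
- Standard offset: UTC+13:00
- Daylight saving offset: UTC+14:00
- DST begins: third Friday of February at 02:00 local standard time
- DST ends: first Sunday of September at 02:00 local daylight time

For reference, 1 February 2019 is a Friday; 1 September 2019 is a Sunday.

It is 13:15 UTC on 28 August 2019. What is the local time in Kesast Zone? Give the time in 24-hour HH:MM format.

1 February 2019 is a Friday, so the first Friday is February 1 and the third is February 15.
1 September 2019 is a Sunday, so the first Sunday is September 1.
At the standard offset (UTC+13:00), 13:15 UTC + 13h = 02:15 Kesast Zone standard time (rolling into the next day, 29 August 2019).
The standard-time date in Kesast Zone, 29 August 2019, falls between 15 February and 1 September, so daylight saving is in effect and Kesast Zone is at UTC+14:00.
13:15 UTC + 14h = 03:15 local (rolling into the next day, 29 August 2019).

03:15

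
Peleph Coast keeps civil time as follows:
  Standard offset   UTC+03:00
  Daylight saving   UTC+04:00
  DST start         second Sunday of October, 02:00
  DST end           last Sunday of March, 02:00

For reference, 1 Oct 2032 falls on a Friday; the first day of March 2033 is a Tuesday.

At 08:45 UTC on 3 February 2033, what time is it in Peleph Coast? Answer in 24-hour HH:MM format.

1 October 2032 is a Friday, so the first Sunday is October 3 and the second is October 10.
1 March 2033 is a Tuesday, so Sundays fall on 6, 13, 20, 27; the last is March 27.
At the standard offset (UTC+03:00), 08:45 UTC + 3h = 11:45 Peleph Coast standard time.
The standard-time date in Peleph Coast, 3 February 2033, falls between 10 October 2032 and 27 March 2033, so daylight saving is in effect and Peleph Coast is at UTC+04:00.
08:45 UTC + 4h = 12:45 local.

12:45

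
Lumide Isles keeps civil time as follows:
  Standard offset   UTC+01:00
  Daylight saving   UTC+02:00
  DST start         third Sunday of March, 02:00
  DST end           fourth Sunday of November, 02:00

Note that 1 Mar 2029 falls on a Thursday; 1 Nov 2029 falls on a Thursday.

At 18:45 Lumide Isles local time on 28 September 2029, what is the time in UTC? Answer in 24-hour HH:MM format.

1 March 2029 is a Thursday, so the first Sunday is March 4 and the third is March 18.
1 November 2029 is a Thursday, so the first Sunday is November 4 and the fourth is November 25.
28 September 2029 falls between 18 March and 25 November, so daylight saving is in effect and Lumide Isles is at UTC+02:00.
18:45 local − 2h = 16:45 UTC.

16:45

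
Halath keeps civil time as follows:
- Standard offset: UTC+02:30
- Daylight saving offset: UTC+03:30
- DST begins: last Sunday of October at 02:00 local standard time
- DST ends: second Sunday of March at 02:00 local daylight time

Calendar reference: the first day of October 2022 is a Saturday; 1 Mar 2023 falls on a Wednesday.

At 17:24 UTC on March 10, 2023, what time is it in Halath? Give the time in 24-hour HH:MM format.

20:54

1 October 2022 is a Saturday, so Sundays fall on 2, 9, 16, 23, 30; the last is October 30.
1 March 2023 is a Wednesday, so the first Sunday is March 5 and the second is March 12.
At the standard offset (UTC+02:30), 17:24 UTC + 2h30m = 19:54 Halath standard time.
Daylight saving runs 30 October 2022 – 12 March 2023; the standard-time date in Halath, March 10, 2023, is inside that window, so Halath is at UTC+03:30.
17:24 UTC + 3h30m = 20:54 local.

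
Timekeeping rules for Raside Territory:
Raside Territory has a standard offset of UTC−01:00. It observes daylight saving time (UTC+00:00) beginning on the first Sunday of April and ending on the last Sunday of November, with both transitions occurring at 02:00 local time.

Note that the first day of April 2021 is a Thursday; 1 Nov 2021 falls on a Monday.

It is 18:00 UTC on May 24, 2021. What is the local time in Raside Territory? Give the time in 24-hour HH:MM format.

18:00

1 April 2021 is a Thursday, so the first Sunday is April 4.
1 November 2021 is a Monday, so Sundays fall on 7, 14, 21, 28; the last is November 28.
At the standard offset (UTC−01:00), 18:00 UTC − 1h = 17:00 Raside Territory standard time.
The standard-time date in Raside Territory, May 24, 2021, lies within the daylight-saving period (4 April – 28 November), so Raside Territory is on daylight time, UTC+00:00.
18:00 UTC + 0h = 18:00 local.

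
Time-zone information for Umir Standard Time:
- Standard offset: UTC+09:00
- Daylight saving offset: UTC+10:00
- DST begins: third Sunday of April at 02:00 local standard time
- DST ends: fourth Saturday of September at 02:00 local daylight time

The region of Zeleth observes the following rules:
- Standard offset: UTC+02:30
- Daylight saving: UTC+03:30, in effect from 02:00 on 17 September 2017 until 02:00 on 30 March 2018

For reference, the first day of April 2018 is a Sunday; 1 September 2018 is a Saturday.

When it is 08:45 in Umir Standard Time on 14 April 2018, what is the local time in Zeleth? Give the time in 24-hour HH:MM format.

1 April 2018 is a Sunday, so the first Sunday is April 1 and the third is April 15.
1 September 2018 is a Saturday, so the first Saturday is September 1 and the fourth is September 22.
14 April 2018 does not fall between 15 April and 22 September, so daylight saving is not in effect and Umir Standard Time is at UTC+09:00.
08:45 Umir Standard Time − 9h = 23:45 UTC (rolling into the previous day, 13 April 2018).
At the standard offset (UTC+02:30), 23:45 UTC + 2h30m = 02:15 Zeleth standard time (rolling into the next day, 14 April 2018).
The standard-time date in Zeleth, 14 April 2018, is outside the daylight-saving period (17 September 2017 – 30 March 2018), so Zeleth is on standard time, UTC+02:30.
23:45 UTC + 2h30m = 02:15 Zeleth (rolling into the next day, 14 April 2018).

02:15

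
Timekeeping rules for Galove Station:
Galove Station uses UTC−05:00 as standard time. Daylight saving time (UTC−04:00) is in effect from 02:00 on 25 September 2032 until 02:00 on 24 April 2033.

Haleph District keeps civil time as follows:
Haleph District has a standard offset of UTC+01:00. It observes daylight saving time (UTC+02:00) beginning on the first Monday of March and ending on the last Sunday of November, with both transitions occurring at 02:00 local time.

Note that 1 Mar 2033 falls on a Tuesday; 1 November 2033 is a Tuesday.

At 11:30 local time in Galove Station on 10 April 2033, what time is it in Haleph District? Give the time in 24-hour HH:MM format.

Daylight saving runs 25 September 2032 – 24 April 2033; 10 April 2033 is inside that window, so Galove Station is at UTC−04:00.
11:30 Galove Station + 4h = 15:30 UTC.
1 March 2033 is a Tuesday, so the first Monday is March 7.
1 November 2033 is a Tuesday, so Sundays fall on 6, 13, 20, 27; the last is November 27.
At the standard offset (UTC+01:00), 15:30 UTC + 1h = 16:30 Haleph District standard time.
Daylight saving runs 7 March – 27 November; the standard-time date in Haleph District, 10 April 2033, is inside that window, so Haleph District is at UTC+02:00.
15:30 UTC + 2h = 17:30 Haleph District.

17:30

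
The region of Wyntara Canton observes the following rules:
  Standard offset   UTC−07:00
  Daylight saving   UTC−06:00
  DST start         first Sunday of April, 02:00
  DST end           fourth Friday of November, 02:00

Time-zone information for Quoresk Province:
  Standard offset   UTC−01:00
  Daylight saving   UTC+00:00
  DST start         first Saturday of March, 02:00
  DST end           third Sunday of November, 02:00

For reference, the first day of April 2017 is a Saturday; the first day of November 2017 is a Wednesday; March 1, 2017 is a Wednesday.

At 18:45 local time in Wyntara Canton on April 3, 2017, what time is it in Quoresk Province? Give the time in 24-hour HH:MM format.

00:45

1 April 2017 is a Saturday, so the first Sunday is April 2.
1 November 2017 is a Wednesday, so the first Friday is November 3 and the fourth is November 24.
April 3, 2017 lies within the daylight-saving period (2 April – 24 November), so Wyntara Canton is on daylight time, UTC−06:00.
18:45 Wyntara Canton + 6h = 00:45 UTC (rolling into the next day, 4 April 2017).
1 March 2017 is a Wednesday, so the first Saturday is March 4.
1 November 2017 is a Wednesday, so the first Sunday is November 5 and the third is November 19.
At the standard offset (UTC−01:00), 00:45 UTC − 1h = 23:45 Quoresk Province standard time (rolling into the previous day, 3 April 2017).
The standard-time date in Quoresk Province, April 3, 2017, lies within the daylight-saving period (4 March – 19 November), so Quoresk Province is on daylight time, UTC+00:00.
00:45 UTC + 0h = 00:45 Quoresk Province.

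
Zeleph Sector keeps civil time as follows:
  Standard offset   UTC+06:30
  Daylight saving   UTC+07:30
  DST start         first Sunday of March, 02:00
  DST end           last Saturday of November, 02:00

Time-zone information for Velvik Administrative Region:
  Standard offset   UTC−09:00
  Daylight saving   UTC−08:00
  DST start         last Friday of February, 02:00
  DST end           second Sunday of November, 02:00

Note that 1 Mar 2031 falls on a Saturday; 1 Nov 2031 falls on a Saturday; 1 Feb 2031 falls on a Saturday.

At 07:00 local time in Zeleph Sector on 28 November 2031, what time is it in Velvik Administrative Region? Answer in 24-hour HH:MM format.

14:30

1 March 2031 is a Saturday, so the first Sunday is March 2.
1 November 2031 is a Saturday, so Saturdays fall on 1, 8, 15, 22, 29; the last is November 29.
28 November 2031 falls between 2 March and 29 November, so daylight saving is in effect and Zeleph Sector is at UTC+07:30.
07:00 Zeleph Sector − 7h30m = 23:30 UTC (rolling into the previous day, 27 November 2031).
1 February 2031 is a Saturday, so Fridays fall on 7, 14, 21, 28; the last is February 28.
1 November 2031 is a Saturday, so the first Sunday is November 2 and the second is November 9.
At the standard offset (UTC−09:00), 23:30 UTC − 9h = 14:30 Velvik Administrative Region standard time.
Daylight saving runs 28 February – 9 November; the standard-time date in Velvik Administrative Region, 27 November 2031, is outside that window, so Velvik Administrative Region is on standard time at UTC−09:00.
23:30 UTC − 9h = 14:30 Velvik Administrative Region.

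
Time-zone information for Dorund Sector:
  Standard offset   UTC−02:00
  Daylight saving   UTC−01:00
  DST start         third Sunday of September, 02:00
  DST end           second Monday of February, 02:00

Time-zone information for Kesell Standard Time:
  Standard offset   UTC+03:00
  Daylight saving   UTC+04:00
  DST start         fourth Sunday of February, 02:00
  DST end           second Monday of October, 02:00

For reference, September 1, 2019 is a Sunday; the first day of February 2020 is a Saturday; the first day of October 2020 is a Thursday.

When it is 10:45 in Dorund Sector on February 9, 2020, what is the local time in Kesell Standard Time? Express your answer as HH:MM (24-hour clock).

1 September 2019 is a Sunday, so the first Sunday is September 1 and the third is September 15.
1 February 2020 is a Saturday, so the first Monday is February 3 and the second is February 10.
Daylight saving runs 15 September 2019 – 10 February 2020; February 9, 2020 is inside that window, so Dorund Sector is at UTC−01:00.
10:45 Dorund Sector + 1h = 11:45 UTC.
1 February 2020 is a Saturday, so the first Sunday is February 2 and the fourth is February 23.
1 October 2020 is a Thursday, so the first Monday is October 5 and the second is October 12.
At the standard offset (UTC+03:00), 11:45 UTC + 3h = 14:45 Kesell Standard Time standard time.
The standard-time date in Kesell Standard Time, February 9, 2020, does not fall between 23 February and 12 October, so daylight saving is not in effect and Kesell Standard Time is at UTC+03:00.
11:45 UTC + 3h = 14:45 Kesell Standard Time.

14:45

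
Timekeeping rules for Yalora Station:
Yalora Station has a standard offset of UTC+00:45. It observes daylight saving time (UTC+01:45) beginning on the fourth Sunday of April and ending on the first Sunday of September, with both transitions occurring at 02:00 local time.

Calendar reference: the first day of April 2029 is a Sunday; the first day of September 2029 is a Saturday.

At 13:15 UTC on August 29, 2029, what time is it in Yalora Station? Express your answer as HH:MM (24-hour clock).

1 April 2029 is a Sunday, so the first Sunday is April 1 and the fourth is April 22.
1 September 2029 is a Saturday, so the first Sunday is September 2.
At the standard offset (UTC+00:45), 13:15 UTC + 0h45m = 14:00 Yalora Station standard time.
Daylight saving runs 22 April – 2 September; the standard-time date in Yalora Station, August 29, 2029, is inside that window, so Yalora Station is at UTC+01:45.
13:15 UTC + 1h45m = 15:00 local.

15:00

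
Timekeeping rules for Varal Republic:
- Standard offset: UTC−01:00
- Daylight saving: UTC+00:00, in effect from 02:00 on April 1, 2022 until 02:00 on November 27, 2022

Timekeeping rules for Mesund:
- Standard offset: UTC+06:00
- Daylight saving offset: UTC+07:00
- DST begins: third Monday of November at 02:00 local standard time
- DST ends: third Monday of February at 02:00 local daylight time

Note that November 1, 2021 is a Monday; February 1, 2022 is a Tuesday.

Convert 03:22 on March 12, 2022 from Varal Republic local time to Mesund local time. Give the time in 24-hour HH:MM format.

March 12, 2022 is outside the daylight-saving period (1 April – 27 November), so Varal Republic is on standard time, UTC−01:00.
03:22 Varal Republic + 1h = 04:22 UTC.
1 November 2021 is a Monday, so the first Monday is November 1 and the third is November 15.
1 February 2022 is a Tuesday, so the first Monday is February 7 and the third is February 21.
At the standard offset (UTC+06:00), 04:22 UTC + 6h = 10:22 Mesund standard time.
The standard-time date in Mesund, March 12, 2022, does not fall between 15 November 2021 and 21 February 2022, so daylight saving is not in effect and Mesund is at UTC+06:00.
04:22 UTC + 6h = 10:22 Mesund.

10:22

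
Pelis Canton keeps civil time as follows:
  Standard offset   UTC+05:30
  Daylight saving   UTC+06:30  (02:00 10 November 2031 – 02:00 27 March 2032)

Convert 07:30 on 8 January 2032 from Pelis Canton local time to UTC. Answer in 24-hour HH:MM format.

8 January 2032 lies within the daylight-saving period (10 November 2031 – 27 March 2032), so Pelis Canton is on daylight time, UTC+06:30.
07:30 local − 6h30m = 01:00 UTC.

01:00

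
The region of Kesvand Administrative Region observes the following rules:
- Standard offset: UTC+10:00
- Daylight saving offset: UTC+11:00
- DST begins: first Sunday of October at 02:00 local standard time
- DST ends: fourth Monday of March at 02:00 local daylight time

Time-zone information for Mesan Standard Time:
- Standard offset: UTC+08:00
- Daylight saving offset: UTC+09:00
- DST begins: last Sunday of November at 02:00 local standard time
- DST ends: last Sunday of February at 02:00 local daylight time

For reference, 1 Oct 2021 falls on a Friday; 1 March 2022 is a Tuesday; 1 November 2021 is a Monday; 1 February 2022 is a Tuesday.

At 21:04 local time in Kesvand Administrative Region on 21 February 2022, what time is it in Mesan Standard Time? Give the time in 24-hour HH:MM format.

19:04

1 October 2021 is a Friday, so the first Sunday is October 3.
1 March 2022 is a Tuesday, so the first Monday is March 7 and the fourth is March 28.
Daylight saving runs 3 October 2021 – 28 March 2022; 21 February 2022 is inside that window, so Kesvand Administrative Region is at UTC+11:00.
21:04 Kesvand Administrative Region − 11h = 10:04 UTC.
1 November 2021 is a Monday, so Sundays fall on 7, 14, 21, 28; the last is November 28.
1 February 2022 is a Tuesday, so Sundays fall on 6, 13, 20, 27; the last is February 27.
At the standard offset (UTC+08:00), 10:04 UTC + 8h = 18:04 Mesan Standard Time standard time.
The standard-time date in Mesan Standard Time, 21 February 2022, lies within the daylight-saving period (28 November 2021 – 27 February 2022), so Mesan Standard Time is on daylight time, UTC+09:00.
10:04 UTC + 9h = 19:04 Mesan Standard Time.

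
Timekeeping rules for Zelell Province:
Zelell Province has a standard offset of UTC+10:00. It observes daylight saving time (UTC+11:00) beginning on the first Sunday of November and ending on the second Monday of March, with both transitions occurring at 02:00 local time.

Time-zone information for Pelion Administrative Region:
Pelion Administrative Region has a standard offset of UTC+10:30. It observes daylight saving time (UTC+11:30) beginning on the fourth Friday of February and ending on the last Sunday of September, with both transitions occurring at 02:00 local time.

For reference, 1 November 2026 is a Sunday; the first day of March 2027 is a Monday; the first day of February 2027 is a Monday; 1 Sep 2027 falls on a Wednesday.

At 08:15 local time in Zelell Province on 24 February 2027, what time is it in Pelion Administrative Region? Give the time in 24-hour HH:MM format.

1 November 2026 is a Sunday, so the first Sunday is November 1.
1 March 2027 is a Monday, so the first Monday is March 1 and the second is March 8.
Daylight saving runs 1 November 2026 – 8 March 2027; 24 February 2027 is inside that window, so Zelell Province is at UTC+11:00.
08:15 Zelell Province − 11h = 21:15 UTC (rolling into the previous day, 23 February 2027).
1 February 2027 is a Monday, so the first Friday is February 5 and the fourth is February 26.
1 September 2027 is a Wednesday, so Sundays fall on 5, 12, 19, 26; the last is September 26.
At the standard offset (UTC+10:30), 21:15 UTC + 10h30m = 07:45 Pelion Administrative Region standard time (rolling into the next day, 24 February 2027).
Daylight saving runs 26 February – 26 September; the standard-time date in Pelion Administrative Region, 24 February 2027, is outside that window, so Pelion Administrative Region is on standard time at UTC+10:30.
21:15 UTC + 10h30m = 07:45 Pelion Administrative Region (rolling into the next day, 24 February 2027).

07:45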